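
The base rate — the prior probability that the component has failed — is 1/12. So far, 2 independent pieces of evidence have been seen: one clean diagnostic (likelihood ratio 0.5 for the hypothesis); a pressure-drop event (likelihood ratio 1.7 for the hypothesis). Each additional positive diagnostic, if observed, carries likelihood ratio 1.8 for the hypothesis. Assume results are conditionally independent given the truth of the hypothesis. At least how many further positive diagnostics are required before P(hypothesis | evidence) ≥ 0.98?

11

Prior odds = (1/12)/(11/12) = 1/11.
Combined Bayes factor of the evidence already in hand = 0.5 × 1.7 = 0.85.
Odds after that evidence = (1/11) × 0.85 = 17/220.
Target odds = 0.98/0.02 = 49.
Need 1.8ⁿ ≥ 49 ÷ (17/220) = 10780/17.
1.8¹⁰ ≈357.047 falls short of 10780/17 but 1.8¹¹ ≈642.684 reaches it, so n = 11.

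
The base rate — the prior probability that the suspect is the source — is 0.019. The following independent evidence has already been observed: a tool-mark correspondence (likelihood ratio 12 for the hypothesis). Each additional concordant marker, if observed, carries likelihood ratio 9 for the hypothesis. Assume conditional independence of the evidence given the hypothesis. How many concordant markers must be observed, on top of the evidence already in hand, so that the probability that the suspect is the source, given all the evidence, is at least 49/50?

Prior odds = 0.019/0.981 = 19/981.
Bayes factor of the evidence already in hand = 12.
Odds after that evidence = (19/981) × 12 = 76/327.
Target odds = 0.98/0.02 = 49.
Need 9ⁿ ≥ 49 ÷ (76/327) = 16023/76.
9² = 81 falls short of 16023/76 but 9³ = 729 reaches it, so n = 3.

3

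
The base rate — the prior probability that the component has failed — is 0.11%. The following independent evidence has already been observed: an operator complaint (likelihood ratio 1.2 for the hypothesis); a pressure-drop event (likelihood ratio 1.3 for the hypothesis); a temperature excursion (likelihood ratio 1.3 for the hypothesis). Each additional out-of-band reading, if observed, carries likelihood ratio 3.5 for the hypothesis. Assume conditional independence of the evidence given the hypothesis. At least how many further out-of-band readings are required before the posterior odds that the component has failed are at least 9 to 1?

Prior odds = 0.0011/0.9989 = 11/9989.
Combined Bayes factor of the evidence already in hand = 1.2 × 1.3 × 1.3 = 2.028.
Odds after that evidence = (11/9989) × 2.028 = 5577/2497250.
Target odds = 9.
Need 3.5ⁿ ≥ 9 ÷ (5577/2497250) = 7491750/1859.
3.5⁶ = 1838.265625 falls short of 7491750/1859 but 3.5⁷ = 823543/128 reaches it, so n = 7.

7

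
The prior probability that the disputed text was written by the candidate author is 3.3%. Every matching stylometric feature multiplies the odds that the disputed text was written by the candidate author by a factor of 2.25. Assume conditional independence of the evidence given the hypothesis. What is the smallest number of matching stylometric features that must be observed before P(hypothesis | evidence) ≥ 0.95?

Prior odds = 0.033/0.967 = 33/967.
Likelihood ratio per matching stylometric feature = 2.25.
Target posterior odds = 0.95/0.05 = 19.
Need (33/967) × 2.25ⁿ ≥ 19, i.e. 2.25ⁿ ≥ 18373/33.
2.25⁷ = 4782969/16384 falls short of 18373/33 but 2.25⁸ = 43046721/65536 reaches it, so n = 8.

8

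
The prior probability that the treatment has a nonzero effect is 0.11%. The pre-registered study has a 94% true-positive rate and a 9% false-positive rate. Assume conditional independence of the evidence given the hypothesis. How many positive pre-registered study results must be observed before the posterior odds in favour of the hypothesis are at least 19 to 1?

Prior odds = 0.0011/0.9989 = 11/9989.
Likelihood ratio of a positive result = 0.94/0.09 = 94/9.
Target odds = 19.
Need (11/9989) × (94/9)ⁿ ≥ 19, i.e. (94/9)ⁿ ≥ 189791/11.
(94/9)⁴ = 78074896/6561 falls short of 189791/11 but (94/9)⁵ ≈124287 reaches it, so n = 5.

5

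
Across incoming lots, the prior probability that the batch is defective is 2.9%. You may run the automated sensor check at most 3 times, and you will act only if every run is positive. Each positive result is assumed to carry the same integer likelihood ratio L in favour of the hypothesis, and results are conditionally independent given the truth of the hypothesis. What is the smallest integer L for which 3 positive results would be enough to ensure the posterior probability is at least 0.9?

7

Prior odds = 0.029/0.971 = 29/971.
Target odds = 0.9/0.1 = 9.
Need L³ ≥ 9 ÷ (29/971) = 8739/29.
6³ = 216 < 8739/29 ≤ 343 = 7³, so L = 7.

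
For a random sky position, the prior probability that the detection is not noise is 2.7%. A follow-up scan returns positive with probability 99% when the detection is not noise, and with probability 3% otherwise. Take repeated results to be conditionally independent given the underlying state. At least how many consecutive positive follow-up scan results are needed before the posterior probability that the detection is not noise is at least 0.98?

Prior odds = 0.027/0.973 = 27/973.
Likelihood ratio of a positive result = 0.99/0.03 = 33.
Target posterior odds = 0.98/0.02 = 49.
Require 33ⁿ ≥ 49 ÷ (27/973) = 47677/27.
33² = 1089 falls short of 47677/27 but 33³ = 35937 reaches it, so n = 3.

3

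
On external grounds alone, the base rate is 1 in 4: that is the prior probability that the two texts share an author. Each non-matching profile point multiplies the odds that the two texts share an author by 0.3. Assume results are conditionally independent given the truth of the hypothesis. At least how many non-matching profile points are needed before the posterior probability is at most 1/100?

Prior odds = 0.25/0.75 = 1/3.
Likelihood ratio per non-matching profile point = 0.3.
Target odds: 0.01 ÷ 0.99 = 1/99.
Need (1/3) × 0.3ⁿ ≤ 1/99, i.e. 0.3ⁿ ≤ 1/33.
0.3² = 0.09 is still above 1/33 but 0.3³ = 0.027 is at or below it, so n = 3.

3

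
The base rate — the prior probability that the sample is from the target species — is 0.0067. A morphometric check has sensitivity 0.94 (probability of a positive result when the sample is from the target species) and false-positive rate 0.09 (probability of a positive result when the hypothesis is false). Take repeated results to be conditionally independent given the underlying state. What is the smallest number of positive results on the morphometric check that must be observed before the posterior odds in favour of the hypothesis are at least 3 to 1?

3

Prior odds: 0.0067 ÷ 0.9933 = 67/9933.
Likelihood ratio of a positive result = 0.94/0.09 = 94/9.
Target odds = 3.
Need (67/9933) × (94/9)ⁿ ≥ 3, i.e. (94/9)ⁿ ≥ 29799/67.
(94/9)² = 8836/81 falls short of 29799/67 but (94/9)³ = 830584/729 reaches it, so n = 3.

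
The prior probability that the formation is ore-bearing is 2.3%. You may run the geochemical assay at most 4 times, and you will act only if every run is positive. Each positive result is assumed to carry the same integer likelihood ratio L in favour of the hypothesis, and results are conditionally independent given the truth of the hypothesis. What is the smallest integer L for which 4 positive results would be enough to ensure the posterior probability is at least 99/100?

Prior odds = 0.023/0.977 = 23/977.
Target odds = 0.99/0.01 = 99.
Need L⁴ ≥ 99 ÷ (23/977) = 96723/23.
8⁴ = 4096 < 96723/23 ≤ 6561 = 9⁴, so L = 9.

9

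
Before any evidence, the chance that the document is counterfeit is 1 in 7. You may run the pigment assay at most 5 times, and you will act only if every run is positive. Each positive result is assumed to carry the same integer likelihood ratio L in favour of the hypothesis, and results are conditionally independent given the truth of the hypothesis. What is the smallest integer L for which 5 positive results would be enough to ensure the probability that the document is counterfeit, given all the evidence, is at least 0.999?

Prior odds = (1/7)/(6/7) = 1/6.
Target odds = 0.999/0.001 = 999.
Need L⁵ ≥ 999 ÷ (1/6) = 5994.
5⁵ = 3125 < 5994 ≤ 7776 = 6⁵, so L = 6.

6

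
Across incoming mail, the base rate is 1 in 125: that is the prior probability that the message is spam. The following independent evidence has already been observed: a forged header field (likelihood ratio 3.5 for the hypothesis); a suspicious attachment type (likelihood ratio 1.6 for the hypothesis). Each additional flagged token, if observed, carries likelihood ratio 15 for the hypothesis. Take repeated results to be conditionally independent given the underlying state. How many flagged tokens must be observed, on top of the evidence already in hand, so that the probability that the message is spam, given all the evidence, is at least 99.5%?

Prior odds = 0.008/0.992 = 1/124.
Combined Bayes factor of the evidence already in hand = 3.5 × 1.6 = 5.6.
Odds after that evidence = (1/124) × 5.6 = 7/155.
Target odds = 0.995/0.005 = 199.
Need 15ⁿ ≥ 199 ÷ (7/155) = 30845/7.
15³ = 3375 falls short of 30845/7 but 15⁴ = 50625 reaches it, so n = 4.

4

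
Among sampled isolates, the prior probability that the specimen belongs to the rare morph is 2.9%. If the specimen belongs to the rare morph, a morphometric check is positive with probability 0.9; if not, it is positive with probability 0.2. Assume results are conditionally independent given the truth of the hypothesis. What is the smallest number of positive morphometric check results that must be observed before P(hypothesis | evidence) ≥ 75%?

Prior odds = 0.029/0.971 = 29/971.
Likelihood ratio of a positive = 0.9/0.2 = 4.5.
Target odds: 0.75 ÷ 0.25 = 3.
Require 4.5ⁿ ≥ 3 ÷ (29/971) = 2913/29.
4.5³ = 91.125 falls short of 2913/29 but 4.5⁴ = 410.0625 reaches it, so n = 4.

4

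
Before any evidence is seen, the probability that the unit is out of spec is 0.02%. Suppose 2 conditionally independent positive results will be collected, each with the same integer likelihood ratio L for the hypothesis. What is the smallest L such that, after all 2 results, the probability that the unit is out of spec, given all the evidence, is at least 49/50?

Prior odds = 0.0002/0.9998 = 1/4999.
Target odds = 0.98/0.02 = 49.
Need L² ≥ 49 ÷ (1/4999) = 244951.
494² = 244036 < 244951 ≤ 245025 = 495², so L = 495.

495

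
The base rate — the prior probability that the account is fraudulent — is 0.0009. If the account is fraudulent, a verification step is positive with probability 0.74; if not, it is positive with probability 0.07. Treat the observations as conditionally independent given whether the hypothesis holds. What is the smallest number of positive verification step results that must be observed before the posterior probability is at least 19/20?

Prior odds = 0.0009/0.9991 = 9/9991.
Likelihood ratio of a positive = 0.74/0.07 = 74/7.
Target posterior odds = 0.95/0.05 = 19.
Require (74/7)ⁿ ≥ 19 ÷ (9/9991) = 189829/9.
(74/7)⁴ = 29986576/2401 falls short of 189829/9 but (74/7)⁵ ≈132029 reaches it, so n = 5.

5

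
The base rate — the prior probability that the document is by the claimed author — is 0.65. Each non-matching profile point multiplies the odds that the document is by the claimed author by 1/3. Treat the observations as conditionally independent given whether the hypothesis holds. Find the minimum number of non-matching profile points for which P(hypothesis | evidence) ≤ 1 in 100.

5

Prior odds = 0.65/0.35 = 13/7.
Likelihood ratio per non-matching profile point = 1/3.
Target odds: 0.01 ÷ 0.99 = 1/99.
Require (1/3)ⁿ ≤ 1/99 ÷ (13/7) = 7/1287.
(1/3)⁴ = 1/81 is still above 7/1287 but (1/3)⁵ = 1/243 is at or below it, so n = 5.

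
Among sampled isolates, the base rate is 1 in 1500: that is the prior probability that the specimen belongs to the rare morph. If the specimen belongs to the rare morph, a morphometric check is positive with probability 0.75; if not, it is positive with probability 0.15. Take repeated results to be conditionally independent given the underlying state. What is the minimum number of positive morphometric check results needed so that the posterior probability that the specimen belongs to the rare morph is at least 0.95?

Prior odds: (1/1500) ÷ (1499/1500) = 1/1499.
Likelihood ratio of a positive = 0.75/0.15 = 5.
Target odds: 0.95 ÷ 0.05 = 19.
Require 5ⁿ ≥ 19 ÷ (1/1499) = 28481.
5⁶ = 15625 falls short of 28481 but 5⁷ = 78125 reaches it, so n = 7.

7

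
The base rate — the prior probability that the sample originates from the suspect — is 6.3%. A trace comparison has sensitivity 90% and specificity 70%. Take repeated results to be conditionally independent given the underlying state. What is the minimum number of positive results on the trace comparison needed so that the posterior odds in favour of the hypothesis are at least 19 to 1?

6

Prior odds = 0.063/0.937 = 63/937.
False-positive rate = 1 − 0.7 = 0.3; likelihood ratio of a positive = 0.9/0.3 = 3.
Target odds = 19.
Need (63/937) × 3ⁿ ≥ 19, i.e. 3ⁿ ≥ 17803/63.
3⁵ = 243 falls short of 17803/63 but 3⁶ = 729 reaches it, so n = 6.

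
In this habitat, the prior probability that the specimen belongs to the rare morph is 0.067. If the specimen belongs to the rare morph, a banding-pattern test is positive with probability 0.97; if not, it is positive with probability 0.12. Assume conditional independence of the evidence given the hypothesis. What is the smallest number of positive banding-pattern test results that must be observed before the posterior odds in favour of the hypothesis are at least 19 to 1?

Prior odds: 0.067 ÷ 0.933 = 67/933.
Likelihood ratio of a positive = 0.97/0.12 = 97/12.
Target odds = 19.
Need (67/933) × (97/12)ⁿ ≥ 19, i.e. (97/12)ⁿ ≥ 17727/67.
(97/12)² = 9409/144 falls short of 17727/67 but (97/12)³ = 912673/1728 reaches it, so n = 3.

3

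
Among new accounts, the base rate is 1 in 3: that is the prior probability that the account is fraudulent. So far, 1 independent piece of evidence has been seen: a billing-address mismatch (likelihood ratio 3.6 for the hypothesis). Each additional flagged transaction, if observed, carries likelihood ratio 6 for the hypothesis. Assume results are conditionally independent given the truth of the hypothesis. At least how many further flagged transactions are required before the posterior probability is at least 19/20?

Prior odds = (1/3)/(2/3) = 0.5.
Bayes factor of the evidence already in hand = 3.6.
Odds after that evidence = 0.5 × 3.6 = 1.8.
Target odds = 0.95/0.05 = 19.
Need 6ⁿ ≥ 19 ÷ 1.8 = 95/9.
6¹ = 6 falls short of 95/9 but 6² = 36 reaches it, so n = 2.

2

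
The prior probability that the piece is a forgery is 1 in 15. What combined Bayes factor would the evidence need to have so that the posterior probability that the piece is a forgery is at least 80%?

56

Prior odds = (1/15)/(14/15) = 1/14.
Target odds = 0.8/0.2 = 4.
Required Bayes factor = 4 ÷ (1/14) = 56.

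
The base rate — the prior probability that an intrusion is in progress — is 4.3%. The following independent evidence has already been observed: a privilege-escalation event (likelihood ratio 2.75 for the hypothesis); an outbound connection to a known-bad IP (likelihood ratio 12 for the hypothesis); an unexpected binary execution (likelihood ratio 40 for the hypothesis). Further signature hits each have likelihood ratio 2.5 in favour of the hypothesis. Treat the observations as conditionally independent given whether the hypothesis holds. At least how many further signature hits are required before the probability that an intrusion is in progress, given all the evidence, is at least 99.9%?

4

Prior odds = 0.043/0.957 = 43/957.
Combined Bayes factor of the evidence already in hand = 2.75 × 12 × 40 = 1320.
Odds after that evidence = (43/957) × 1320 = 1720/29.
Target odds = 0.999/0.001 = 999.
Need 2.5ⁿ ≥ 999 ÷ (1720/29) = 28971/1720.
2.5³ = 15.625 falls short of 28971/1720 but 2.5⁴ = 39.0625 reaches it, so n = 4.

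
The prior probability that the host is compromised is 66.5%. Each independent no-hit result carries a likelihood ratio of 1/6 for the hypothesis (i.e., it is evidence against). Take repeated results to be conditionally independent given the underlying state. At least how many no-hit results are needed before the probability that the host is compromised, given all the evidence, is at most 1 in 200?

Prior odds: 0.665 ÷ 0.335 = 133/67.
Likelihood ratio per no-hit result = 1/6.
Target odds: 0.005 ÷ 0.995 = 1/199.
Require (1/6)ⁿ ≤ 1/199 ÷ (133/67) = 67/26467.
(1/6)³ = 1/216 is still above 67/26467 but (1/6)⁴ = 1/1296 is at or below it, so n = 4.

4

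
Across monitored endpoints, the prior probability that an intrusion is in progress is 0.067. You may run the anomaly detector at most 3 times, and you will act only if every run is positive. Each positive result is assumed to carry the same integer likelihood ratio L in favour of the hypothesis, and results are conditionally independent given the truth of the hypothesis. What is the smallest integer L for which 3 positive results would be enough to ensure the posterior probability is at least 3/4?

Prior odds = 0.067/0.933 = 67/933.
Target odds = 0.75/0.25 = 3.
Need L³ ≥ 3 ÷ (67/933) = 2799/67.
3³ = 27 < 2799/67 ≤ 64 = 4³, so L = 4.

4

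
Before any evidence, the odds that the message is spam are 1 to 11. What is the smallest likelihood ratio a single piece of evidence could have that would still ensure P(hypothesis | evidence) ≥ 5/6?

55

Prior odds = 1/11.
Target odds = (5/6)/(1/6) = 5.
Required Bayes factor = 5 ÷ (1/11) = 55.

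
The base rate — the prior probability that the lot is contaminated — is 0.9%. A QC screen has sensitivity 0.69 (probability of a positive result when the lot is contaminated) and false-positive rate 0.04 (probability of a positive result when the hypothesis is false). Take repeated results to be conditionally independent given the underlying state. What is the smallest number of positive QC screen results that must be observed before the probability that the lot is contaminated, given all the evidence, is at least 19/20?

3

Prior odds: 0.009 ÷ 0.991 = 9/991.
Likelihood ratio of a positive result = 0.69/0.04 = 17.25.
Target posterior odds = 0.95/0.05 = 19.
Require 17.25ⁿ ≥ 19 ÷ (9/991) = 18829/9.
17.25² = 297.5625 falls short of 18829/9 but 17.25³ = 5132.953125 reaches it, so n = 3.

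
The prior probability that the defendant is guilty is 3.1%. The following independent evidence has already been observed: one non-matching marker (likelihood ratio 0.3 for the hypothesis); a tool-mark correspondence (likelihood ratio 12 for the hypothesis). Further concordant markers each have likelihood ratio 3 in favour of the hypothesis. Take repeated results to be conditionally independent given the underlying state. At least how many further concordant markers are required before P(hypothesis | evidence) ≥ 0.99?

7

Prior odds = 0.031/0.969 = 31/969.
Combined Bayes factor of the evidence already in hand = 0.3 × 12 = 3.6.
Odds after that evidence = (31/969) × 3.6 = 186/1615.
Target odds = 0.99/0.01 = 99.
Need 3ⁿ ≥ 99 ÷ (186/1615) = 53295/62.
3⁶ = 729 falls short of 53295/62 but 3⁷ = 2187 reaches it, so n = 7.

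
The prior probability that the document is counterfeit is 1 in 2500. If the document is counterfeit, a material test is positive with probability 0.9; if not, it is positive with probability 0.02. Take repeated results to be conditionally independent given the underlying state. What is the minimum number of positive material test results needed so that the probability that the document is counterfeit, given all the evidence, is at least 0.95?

3

Prior odds = 0.0004/0.9996 = 1/2499.
Likelihood ratio of a positive = 0.9/0.02 = 45.
Target posterior odds = 0.95/0.05 = 19.
Need (1/2499) × 45ⁿ ≥ 19, i.e. 45ⁿ ≥ 47481.
45² = 2025 falls short of 47481 but 45³ = 91125 reaches it, so n = 3.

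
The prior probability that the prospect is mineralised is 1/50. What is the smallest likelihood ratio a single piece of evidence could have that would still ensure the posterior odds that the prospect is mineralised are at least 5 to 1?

Prior odds = 0.02/0.98 = 1/49.
Target odds = 5.
Required Bayes factor = 5 ÷ (1/49) = 245.

245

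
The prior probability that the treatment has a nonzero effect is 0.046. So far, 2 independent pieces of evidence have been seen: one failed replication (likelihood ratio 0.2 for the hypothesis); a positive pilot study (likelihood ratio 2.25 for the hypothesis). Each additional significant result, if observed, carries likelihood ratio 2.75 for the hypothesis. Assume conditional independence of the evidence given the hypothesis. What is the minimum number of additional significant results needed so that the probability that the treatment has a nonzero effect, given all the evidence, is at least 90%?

6

Prior odds = 0.046/0.954 = 23/477.
Combined Bayes factor of the evidence already in hand = 0.2 × 2.25 = 0.45.
Odds after that evidence = (23/477) × 0.45 = 23/1060.
Target odds = 0.9/0.1 = 9.
Need 2.75ⁿ ≥ 9 ÷ (23/1060) = 9540/23.
2.75⁵ = 161051/1024 falls short of 9540/23 but 2.75⁶ = 1771561/4096 reaches it, so n = 6.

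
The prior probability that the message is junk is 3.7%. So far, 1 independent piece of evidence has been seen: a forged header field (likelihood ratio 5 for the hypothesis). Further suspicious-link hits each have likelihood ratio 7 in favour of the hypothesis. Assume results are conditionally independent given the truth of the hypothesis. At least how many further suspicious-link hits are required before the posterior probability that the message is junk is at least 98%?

3

Prior odds = 0.037/0.963 = 37/963.
Bayes factor of the evidence already in hand = 5.
Odds after that evidence = (37/963) × 5 = 185/963.
Target odds = 0.98/0.02 = 49.
Need 7ⁿ ≥ 49 ÷ (185/963) = 47187/185.
7² = 49 falls short of 47187/185 but 7³ = 343 reaches it, so n = 3.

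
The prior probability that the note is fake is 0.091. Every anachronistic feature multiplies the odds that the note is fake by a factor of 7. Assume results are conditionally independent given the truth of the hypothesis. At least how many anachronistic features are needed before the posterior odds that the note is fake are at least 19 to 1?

Prior odds = 0.091/0.909 = 91/909.
Likelihood ratio per anachronistic feature = 7.
Target odds = 19.
Require 7ⁿ ≥ 19 ÷ (91/909) = 17271/91.
7² = 49 falls short of 17271/91 but 7³ = 343 reaches it, so n = 3.

3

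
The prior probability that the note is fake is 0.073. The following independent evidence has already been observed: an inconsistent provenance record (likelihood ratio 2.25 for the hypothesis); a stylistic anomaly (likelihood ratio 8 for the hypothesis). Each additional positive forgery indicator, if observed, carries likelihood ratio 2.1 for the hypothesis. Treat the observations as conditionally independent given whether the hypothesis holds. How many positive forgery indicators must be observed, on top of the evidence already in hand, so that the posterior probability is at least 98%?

5

Prior odds = 0.073/0.927 = 73/927.
Combined Bayes factor of the evidence already in hand = 2.25 × 8 = 18.
Odds after that evidence = (73/927) × 18 = 146/103.
Target odds = 0.98/0.02 = 49.
Need 2.1ⁿ ≥ 49 ÷ (146/103) = 5047/146.
2.1⁴ = 19.4481 falls short of 5047/146 but 2.1⁵ = 4084101/100000 reaches it, so n = 5.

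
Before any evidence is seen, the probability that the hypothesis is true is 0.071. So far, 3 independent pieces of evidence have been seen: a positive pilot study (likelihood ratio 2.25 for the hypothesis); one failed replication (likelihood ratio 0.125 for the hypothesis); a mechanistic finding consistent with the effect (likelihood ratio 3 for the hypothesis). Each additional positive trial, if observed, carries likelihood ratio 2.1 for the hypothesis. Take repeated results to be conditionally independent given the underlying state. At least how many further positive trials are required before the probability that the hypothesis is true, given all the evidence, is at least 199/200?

11

Prior odds = 0.071/0.929 = 71/929.
Combined Bayes factor of the evidence already in hand = 2.25 × 0.125 × 3 = 0.84375.
Odds after that evidence = (71/929) × 0.84375 = 1917/29728.
Target odds = 0.995/0.005 = 199.
Need 2.1ⁿ ≥ 199 ÷ (1917/29728) = 5915872/1917.
2.1¹⁰ ≈1667.99 falls short of 5915872/1917 but 2.1¹¹ ≈3502.78 reaches it, so n = 11.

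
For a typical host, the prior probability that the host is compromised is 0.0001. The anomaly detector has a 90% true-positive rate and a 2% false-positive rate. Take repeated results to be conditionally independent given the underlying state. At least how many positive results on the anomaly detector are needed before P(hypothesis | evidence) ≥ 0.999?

5

Prior odds: 0.0001 ÷ 0.9999 = 1/9999.
Likelihood ratio of a positive result = 0.9/0.02 = 45.
Target odds: 0.999 ÷ 0.001 = 999.
Need (1/9999) × 45ⁿ ≥ 999, i.e. 45ⁿ ≥ 9989001.
45⁴ = 4100625 falls short of 9989001 but 45⁵ = 184528125 reaches it, so n = 5.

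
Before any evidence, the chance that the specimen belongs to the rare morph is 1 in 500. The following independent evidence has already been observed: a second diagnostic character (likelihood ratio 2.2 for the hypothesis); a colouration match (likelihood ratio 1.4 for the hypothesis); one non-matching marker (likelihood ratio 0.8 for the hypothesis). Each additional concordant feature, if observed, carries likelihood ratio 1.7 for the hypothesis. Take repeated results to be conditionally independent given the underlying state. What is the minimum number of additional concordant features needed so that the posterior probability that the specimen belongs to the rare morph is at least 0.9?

15

Prior odds = 0.002/0.998 = 1/499.
Combined Bayes factor of the evidence already in hand = 2.2 × 1.4 × 0.8 = 2.464.
Odds after that evidence = (1/499) × 2.464 = 308/62375.
Target odds = 0.9/0.1 = 9.
Need 1.7ⁿ ≥ 9 ÷ (308/62375) = 561375/308.
1.7¹⁴ ≈1683.78 falls short of 561375/308 but 1.7¹⁵ ≈2862.42 reaches it, so n = 15.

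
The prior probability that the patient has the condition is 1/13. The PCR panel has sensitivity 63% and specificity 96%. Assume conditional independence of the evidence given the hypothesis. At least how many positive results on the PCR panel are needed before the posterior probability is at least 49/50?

Prior odds = (1/13)/(12/13) = 1/12.
False-positive rate = 1 − 0.96 = 0.04; likelihood ratio of a positive = 0.63/0.04 = 15.75.
Target odds: 0.98 ÷ 0.02 = 49.
Need (1/12) × 15.75ⁿ ≥ 49, i.e. 15.75ⁿ ≥ 588.
15.75² = 248.0625 falls short of 588 but 15.75³ = 3906.984375 reaches it, so n = 3.

3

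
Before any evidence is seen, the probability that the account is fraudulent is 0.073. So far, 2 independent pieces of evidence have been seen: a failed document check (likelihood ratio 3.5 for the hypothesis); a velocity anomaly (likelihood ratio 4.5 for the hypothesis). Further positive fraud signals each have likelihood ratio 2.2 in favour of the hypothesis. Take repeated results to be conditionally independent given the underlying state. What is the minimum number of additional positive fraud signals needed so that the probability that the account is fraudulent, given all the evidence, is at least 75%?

Prior odds = 0.073/0.927 = 73/927.
Combined Bayes factor of the evidence already in hand = 3.5 × 4.5 = 15.75.
Odds after that evidence = (73/927) × 15.75 = 511/412.
Target odds = 0.75/0.25 = 3.
Need 2.2ⁿ ≥ 3 ÷ (511/412) = 1236/511.
2.2¹ = 2.2 falls short of 1236/511 but 2.2² = 4.84 reaches it, so n = 2.

2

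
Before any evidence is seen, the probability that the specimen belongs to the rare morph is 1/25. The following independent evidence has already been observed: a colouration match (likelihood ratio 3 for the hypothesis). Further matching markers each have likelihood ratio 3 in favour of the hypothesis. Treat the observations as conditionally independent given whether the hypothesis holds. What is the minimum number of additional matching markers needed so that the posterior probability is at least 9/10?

Prior odds = 0.04/0.96 = 1/24.
Bayes factor of the evidence already in hand = 3.
Odds after that evidence = (1/24) × 3 = 0.125.
Target odds = 0.9/0.1 = 9.
Need 3ⁿ ≥ 9 ÷ 0.125 = 72.
3³ = 27 falls short of 72 but 3⁴ = 81 reaches it, so n = 4.

4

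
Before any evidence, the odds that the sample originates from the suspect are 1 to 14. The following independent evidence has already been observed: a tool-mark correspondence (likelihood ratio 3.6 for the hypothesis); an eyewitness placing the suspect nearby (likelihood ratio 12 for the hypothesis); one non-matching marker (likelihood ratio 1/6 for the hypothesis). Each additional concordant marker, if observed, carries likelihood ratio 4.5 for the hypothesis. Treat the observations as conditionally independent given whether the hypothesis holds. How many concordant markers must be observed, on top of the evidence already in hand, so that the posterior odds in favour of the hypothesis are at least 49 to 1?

Prior odds = 1/14.
Combined Bayes factor of the evidence already in hand = 3.6 × 12 × (1/6) = 7.2.
Odds after that evidence = (1/14) × 7.2 = 18/35.
Target odds = 49.
Need 4.5ⁿ ≥ 49 ÷ (18/35) = 1715/18.
4.5³ = 91.125 falls short of 1715/18 but 4.5⁴ = 410.0625 reaches it, so n = 4.

4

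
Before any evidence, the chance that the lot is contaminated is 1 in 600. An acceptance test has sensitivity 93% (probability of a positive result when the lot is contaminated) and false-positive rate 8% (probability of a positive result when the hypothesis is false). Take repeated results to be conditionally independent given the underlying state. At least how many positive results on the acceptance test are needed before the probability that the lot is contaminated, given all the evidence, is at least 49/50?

5

Prior odds = (1/600)/(599/600) = 1/599.
Likelihood ratio of a positive result = 0.93/0.08 = 11.625.
Target posterior odds = 0.98/0.02 = 49.
Require 11.625ⁿ ≥ 49 ÷ (1/599) = 29351.
11.625⁴ = 74805201/4096 falls short of 29351 but 11.625⁵ ≈212307 reaches it, so n = 5.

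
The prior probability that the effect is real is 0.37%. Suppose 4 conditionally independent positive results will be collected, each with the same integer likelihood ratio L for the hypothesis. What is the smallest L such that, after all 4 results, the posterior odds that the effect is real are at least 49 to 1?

11

Prior odds = 0.0037/0.9963 = 37/9963.
Target odds = 49.
Need L⁴ ≥ 49 ÷ (37/9963) = 488187/37.
10⁴ = 10000 < 488187/37 ≤ 14641 = 11⁴, so L = 11.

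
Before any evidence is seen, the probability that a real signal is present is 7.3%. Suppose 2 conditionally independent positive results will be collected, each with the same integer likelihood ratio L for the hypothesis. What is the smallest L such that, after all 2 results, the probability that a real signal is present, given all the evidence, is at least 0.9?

11

Prior odds = 0.073/0.927 = 73/927.
Target odds = 0.9/0.1 = 9.
Need L² ≥ 9 ÷ (73/927) = 8343/73.
10² = 100 < 8343/73 ≤ 121 = 11², so L = 11.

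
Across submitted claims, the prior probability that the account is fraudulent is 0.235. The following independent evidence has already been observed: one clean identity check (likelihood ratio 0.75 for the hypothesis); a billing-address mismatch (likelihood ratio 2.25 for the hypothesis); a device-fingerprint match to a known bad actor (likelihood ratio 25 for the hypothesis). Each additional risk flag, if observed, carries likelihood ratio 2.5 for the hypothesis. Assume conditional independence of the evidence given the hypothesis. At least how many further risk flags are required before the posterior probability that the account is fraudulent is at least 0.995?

Prior odds = 0.235/0.765 = 47/153.
Combined Bayes factor of the evidence already in hand = 0.75 × 2.25 × 25 = 42.1875.
Odds after that evidence = (47/153) × 42.1875 = 3525/272.
Target odds = 0.995/0.005 = 199.
Need 2.5ⁿ ≥ 199 ÷ (3525/272) = 54128/3525.
2.5² = 6.25 falls short of 54128/3525 but 2.5³ = 15.625 reaches it, so n = 3.

3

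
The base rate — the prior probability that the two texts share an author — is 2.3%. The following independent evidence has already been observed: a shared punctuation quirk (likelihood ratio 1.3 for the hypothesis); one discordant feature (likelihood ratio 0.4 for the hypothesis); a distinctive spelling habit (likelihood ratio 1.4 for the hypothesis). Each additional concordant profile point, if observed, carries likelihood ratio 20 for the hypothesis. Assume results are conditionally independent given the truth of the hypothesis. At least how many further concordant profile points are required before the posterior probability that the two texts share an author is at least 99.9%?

Prior odds = 0.023/0.977 = 23/977.
Combined Bayes factor of the evidence already in hand = 1.3 × 0.4 × 1.4 = 0.728.
Odds after that evidence = (23/977) × 0.728 = 2093/122125.
Target odds = 0.999/0.001 = 999.
Need 20ⁿ ≥ 999 ÷ (2093/122125) = 122002875/2093.
20³ = 8000 falls short of 122002875/2093 but 20⁴ = 160000 reaches it, so n = 4.

4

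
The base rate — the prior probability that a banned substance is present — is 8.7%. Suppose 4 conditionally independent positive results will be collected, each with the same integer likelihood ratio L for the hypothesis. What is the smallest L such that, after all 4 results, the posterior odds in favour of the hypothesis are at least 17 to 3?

Prior odds = 0.087/0.913 = 87/913.
Target odds = 17/3.
Need L⁴ ≥ 17/3 ÷ (87/913) = 15521/261.
2⁴ = 16 < 15521/261 ≤ 81 = 3⁴, so L = 3.

3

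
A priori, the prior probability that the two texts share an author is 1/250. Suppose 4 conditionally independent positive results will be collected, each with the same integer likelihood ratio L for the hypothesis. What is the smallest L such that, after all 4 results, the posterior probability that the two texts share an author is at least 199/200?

Prior odds = 0.004/0.996 = 1/249.
Target odds = 0.995/0.005 = 199.
Need L⁴ ≥ 199 ÷ (1/249) = 49551.
14⁴ = 38416 < 49551 ≤ 50625 = 15⁴, so L = 15.

15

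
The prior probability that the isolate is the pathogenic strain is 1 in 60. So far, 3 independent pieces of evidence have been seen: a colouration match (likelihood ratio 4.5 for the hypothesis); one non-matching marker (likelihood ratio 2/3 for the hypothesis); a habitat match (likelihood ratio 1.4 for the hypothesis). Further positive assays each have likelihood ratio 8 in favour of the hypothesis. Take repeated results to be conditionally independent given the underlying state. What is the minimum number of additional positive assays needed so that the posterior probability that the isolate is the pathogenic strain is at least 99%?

Prior odds = (1/60)/(59/60) = 1/59.
Combined Bayes factor of the evidence already in hand = 4.5 × (2/3) × 1.4 = 4.2.
Odds after that evidence = (1/59) × 4.2 = 21/295.
Target odds = 0.99/0.01 = 99.
Need 8ⁿ ≥ 99 ÷ (21/295) = 9735/7.
8³ = 512 falls short of 9735/7 but 8⁴ = 4096 reaches it, so n = 4.

4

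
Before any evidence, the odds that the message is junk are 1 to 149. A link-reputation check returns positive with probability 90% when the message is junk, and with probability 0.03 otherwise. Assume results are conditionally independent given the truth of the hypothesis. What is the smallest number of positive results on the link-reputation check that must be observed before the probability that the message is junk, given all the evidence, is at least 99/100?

Prior odds = 1/149.
Likelihood ratio of a positive result = 0.9/0.03 = 30.
Target posterior odds = 0.99/0.01 = 99.
Need (1/149) × 30ⁿ ≥ 99, i.e. 30ⁿ ≥ 14751.
30² = 900 falls short of 14751 but 30³ = 27000 reaches it, so n = 3.

3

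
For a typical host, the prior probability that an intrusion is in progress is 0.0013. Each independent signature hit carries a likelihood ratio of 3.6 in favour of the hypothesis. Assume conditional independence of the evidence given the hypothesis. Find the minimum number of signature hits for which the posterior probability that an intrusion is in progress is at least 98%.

Prior odds = 0.0013/0.9987 = 13/9987.
Likelihood ratio per signature hit = 3.6.
Target odds: 0.98 ÷ 0.02 = 49.
Need (13/9987) × 3.6ⁿ ≥ 49, i.e. 3.6ⁿ ≥ 489363/13.
3.6⁸ ≈28211.1 falls short of 489363/13 but 3.6⁹ ≈101560 reaches it, so n = 9.

9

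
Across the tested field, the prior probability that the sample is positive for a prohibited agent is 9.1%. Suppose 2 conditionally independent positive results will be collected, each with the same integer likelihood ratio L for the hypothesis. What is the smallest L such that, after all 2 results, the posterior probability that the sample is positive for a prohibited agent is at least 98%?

23

Prior odds = 0.091/0.909 = 91/909.
Target odds = 0.98/0.02 = 49.
Need L² ≥ 49 ÷ (91/909) = 6363/13.
22² = 484 < 6363/13 ≤ 529 = 23², so L = 23.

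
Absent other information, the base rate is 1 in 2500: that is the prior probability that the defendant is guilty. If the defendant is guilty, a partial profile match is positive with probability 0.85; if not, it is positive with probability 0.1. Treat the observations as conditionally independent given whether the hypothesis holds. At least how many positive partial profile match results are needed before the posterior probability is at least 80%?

5

Prior odds = 0.0004/0.9996 = 1/2499.
Likelihood ratio of a positive = 0.85/0.1 = 8.5.
Target odds: 0.8 ÷ 0.2 = 4.
Need (1/2499) × 8.5ⁿ ≥ 4, i.e. 8.5ⁿ ≥ 9996.
8.5⁴ = 5220.0625 falls short of 9996 but 8.5⁵ = 44370.53125 reaches it, so n = 5.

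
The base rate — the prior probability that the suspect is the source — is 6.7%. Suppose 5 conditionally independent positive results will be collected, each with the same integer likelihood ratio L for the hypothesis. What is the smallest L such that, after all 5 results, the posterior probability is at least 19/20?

Prior odds = 0.067/0.933 = 67/933.
Target odds = 0.95/0.05 = 19.
Need L⁵ ≥ 19 ÷ (67/933) = 17727/67.
3⁵ = 243 < 17727/67 ≤ 1024 = 4⁵, so L = 4.

4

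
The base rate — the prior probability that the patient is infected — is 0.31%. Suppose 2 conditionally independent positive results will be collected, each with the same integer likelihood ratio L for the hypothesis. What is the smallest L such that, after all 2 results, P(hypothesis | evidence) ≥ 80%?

Prior odds = 0.0031/0.9969 = 31/9969.
Target odds = 0.8/0.2 = 4.
Need L² ≥ 4 ÷ (31/9969) = 39876/31.
35² = 1225 < 39876/31 ≤ 1296 = 36², so L = 36.

36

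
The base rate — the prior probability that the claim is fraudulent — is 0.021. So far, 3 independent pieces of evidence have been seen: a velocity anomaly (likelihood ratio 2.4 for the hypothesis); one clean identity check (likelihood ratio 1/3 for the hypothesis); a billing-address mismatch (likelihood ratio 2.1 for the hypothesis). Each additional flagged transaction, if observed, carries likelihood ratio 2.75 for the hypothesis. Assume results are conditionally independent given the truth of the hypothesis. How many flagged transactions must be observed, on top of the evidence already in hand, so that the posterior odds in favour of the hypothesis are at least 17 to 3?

5

Prior odds = 0.021/0.979 = 21/979.
Combined Bayes factor of the evidence already in hand = 2.4 × (1/3) × 2.1 = 1.68.
Odds after that evidence = (21/979) × 1.68 = 882/24475.
Target odds = 17/3.
Need 2.75ⁿ ≥ 17/3 ÷ (882/24475) = 416075/2646.
2.75⁴ = 57.19140625 falls short of 416075/2646 but 2.75⁵ = 161051/1024 reaches it, so n = 5.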